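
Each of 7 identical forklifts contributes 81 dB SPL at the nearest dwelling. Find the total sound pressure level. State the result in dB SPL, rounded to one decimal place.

89.5 dB SPL

L_total = L₁ + 10·log₁₀ N for N identical incoherent sources.
L_total = 81 + 10·log₁₀(7) = 81 + 8.451 = 89.45 dB SPL.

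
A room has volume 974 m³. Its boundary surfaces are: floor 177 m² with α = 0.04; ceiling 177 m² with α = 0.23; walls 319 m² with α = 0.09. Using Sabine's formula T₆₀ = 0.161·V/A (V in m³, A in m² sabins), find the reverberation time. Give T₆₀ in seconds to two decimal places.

2.05 s

Summing Sᵢαᵢ: 177·0.04 + 177·0.23 + 319·0.09 = 76.50 m².
T₆₀ = 0.161 × 974 / 76.50 = 2.050 s.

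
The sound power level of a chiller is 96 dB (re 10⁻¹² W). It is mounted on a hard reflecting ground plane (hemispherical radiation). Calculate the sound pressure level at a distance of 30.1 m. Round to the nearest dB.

Free-field hemispherical radiation: L_p = L_w − 10·log₁₀(2π·r²), r = 30.1 m.
2π·r² = 5693 m², 10·log₁₀ of that is 37.553 dB.
L_p = 96 − 37.553 = 58.45 dB.

58 dB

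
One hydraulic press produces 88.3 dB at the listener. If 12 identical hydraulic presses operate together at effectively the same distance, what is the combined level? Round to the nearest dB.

99 dB

L_total = L₁ + 10·log₁₀ N for N identical incoherent sources.
L_total = 88.3 + 10·log₁₀(12) = 88.3 + 10.792 = 99.09 dB.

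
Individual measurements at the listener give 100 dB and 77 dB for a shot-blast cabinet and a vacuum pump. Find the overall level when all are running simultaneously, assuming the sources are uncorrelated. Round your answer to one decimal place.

100.0 dB

For uncorrelated sources the intensities add, so convert each level to linear form, sum, and take 10·log₁₀ of the total.
Σ 10^(L/10) = 10^(100/10) + 10^(77/10) = 1.005e+10.
L_total = 10·log₁₀(1.005e+10) = 100.02 dB.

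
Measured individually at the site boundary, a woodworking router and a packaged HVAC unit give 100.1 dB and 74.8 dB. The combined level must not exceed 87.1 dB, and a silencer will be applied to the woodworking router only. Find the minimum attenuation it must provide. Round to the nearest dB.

13 dB

Everything except the woodworking router sums to 10^(74.8/10) = 3.020e+07 in linear terms, 74.80 dB.
To meet 87.1 dB overall, the treated woodworking router may contribute at most 10^(87.1/10) − 3.020e+07 = 4.827e+08, i.e. 86.84 dB.
So the woodworking router must be reduced from 100.1 to 86.84 dB: IL = 13.26 dB.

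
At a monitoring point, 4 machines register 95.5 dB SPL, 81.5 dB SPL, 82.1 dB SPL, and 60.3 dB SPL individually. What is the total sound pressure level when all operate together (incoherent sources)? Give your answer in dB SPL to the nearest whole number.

For uncorrelated sources the intensities add, so convert each level to linear form, sum, and take 10·log₁₀ of the total.
Σ 10^(L/10) = 10^(95.5/10) + 10^(81.5/10) + 10^(82.1/10) + 10^(60.3/10) = 3.853e+09.
L_total = 10·log₁₀(3.853e+09) = 95.86 dB SPL.

96 dB SPL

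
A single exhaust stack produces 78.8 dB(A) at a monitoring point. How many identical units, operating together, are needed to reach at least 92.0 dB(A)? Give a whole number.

21

Need L₁ + 10·log₁₀ N ≥ 92.0, i.e. log₁₀ N ≥ 1.32.
N ≥ 10^(13.2/10) = 20.893, so N = 21.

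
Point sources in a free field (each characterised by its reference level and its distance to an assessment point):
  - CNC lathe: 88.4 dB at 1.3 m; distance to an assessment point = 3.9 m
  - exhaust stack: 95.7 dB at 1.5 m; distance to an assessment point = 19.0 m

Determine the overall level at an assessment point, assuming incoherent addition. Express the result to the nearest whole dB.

Propagate each source to the receiver with L = L_ref − 20·log₁₀(r/r_ref), then add intensities.
CNC lathe: 88.4 − 20·log₁₀(3.9/1.3) = 88.4 − 9.54 = 78.86 dB.
exhaust stack: 95.7 − 20·log₁₀(19.0/1.5) = 95.7 − 22.05 = 73.65 dB.
Σ 10^(L/10) = 1.000e+08 → L_total = 10·log₁₀(1.000e+08) = 80.00 dB.

80 dB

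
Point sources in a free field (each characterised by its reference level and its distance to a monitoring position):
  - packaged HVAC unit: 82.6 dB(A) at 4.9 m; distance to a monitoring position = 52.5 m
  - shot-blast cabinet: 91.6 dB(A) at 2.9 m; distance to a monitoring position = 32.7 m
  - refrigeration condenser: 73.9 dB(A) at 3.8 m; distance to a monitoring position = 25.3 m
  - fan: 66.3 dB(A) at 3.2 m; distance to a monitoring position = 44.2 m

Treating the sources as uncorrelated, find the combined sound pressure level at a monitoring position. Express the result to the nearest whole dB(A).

First find each source's level at the receiver (point-source: −20·log₁₀(r/r_ref)), then combine on an intensity basis.
packaged HVAC unit: 82.6 − 20·log₁₀(52.5/4.9) = 82.6 − 20.60 = 62.00 dB(A).
shot-blast cabinet: 91.6 − 20·log₁₀(32.7/2.9) = 91.6 − 21.04 = 70.56 dB(A).
refrigeration condenser: 73.9 − 20·log₁₀(25.3/3.8) = 73.9 − 16.47 = 57.43 dB(A).
fan: 66.3 − 20·log₁₀(44.2/3.2) = 66.3 − 22.81 = 43.49 dB(A).
Σ 10^(L/10) = 1.353e+07 → L_total = 10·log₁₀(1.353e+07) = 71.31 dB(A).

71 dB(A)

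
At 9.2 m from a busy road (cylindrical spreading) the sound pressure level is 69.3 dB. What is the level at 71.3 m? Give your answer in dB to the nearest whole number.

Cylindrical spreading from a line source gives a 10·log₁₀(r₂/r₁) drop.
L₂ = 69.3 − 10·log₁₀(71.3/9.2) = 69.3 − 8.893 = 60.41 dB.

60 dB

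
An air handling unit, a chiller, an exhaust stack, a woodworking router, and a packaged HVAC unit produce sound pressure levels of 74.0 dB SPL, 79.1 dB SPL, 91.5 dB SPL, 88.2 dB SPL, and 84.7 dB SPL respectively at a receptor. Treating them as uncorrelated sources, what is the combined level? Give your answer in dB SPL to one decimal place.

93.9 dB SPL

Incoherent sources combine by intensity addition: L_total = 10·log₁₀(Σ 10^(L_i/10)).
Σ 10^(L/10) = 10^(74.0/10) + 10^(79.1/10) + 10^(91.5/10) + 10^(88.2/10) + 10^(84.7/10) = 2.475e+09.
L_total = 10·log₁₀(2.475e+09) = 93.94 dB SPL.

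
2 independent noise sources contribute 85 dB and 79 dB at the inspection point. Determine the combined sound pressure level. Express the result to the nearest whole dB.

For uncorrelated sources the intensities add, so convert each level to linear form, sum, and take 10·log₁₀ of the total.
Σ 10^(L/10) = 10^(85/10) + 10^(79/10) = 3.957e+08.
L_total = 10·log₁₀(3.957e+08) = 85.97 dB.

86 dB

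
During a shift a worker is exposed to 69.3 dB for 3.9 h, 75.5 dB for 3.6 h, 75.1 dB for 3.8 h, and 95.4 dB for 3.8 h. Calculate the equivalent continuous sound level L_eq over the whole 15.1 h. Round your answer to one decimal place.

89.5 dB

Weight each interval's intensity by its duration and average over T = 15.1 h:
Σ tᵢ·10^(Lᵢ/10) = 3.9·10^(69.3/10) + 3.6·10^(75.5/10) + 3.8·10^(75.1/10) + 3.8·10^(95.4/10) = 1.346e+10.
L_eq = 10·log₁₀(1.346e+10/15.1) = 89.50 dB.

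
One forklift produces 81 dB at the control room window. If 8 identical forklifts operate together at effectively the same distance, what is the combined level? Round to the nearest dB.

With 8 equal, uncorrelated contributions the intensity is 8× that of one unit, giving a rise of 10·log₁₀ 8.
L_total = 81 + 10·log₁₀(8) = 81 + 9.031 = 90.03 dB.

90 dB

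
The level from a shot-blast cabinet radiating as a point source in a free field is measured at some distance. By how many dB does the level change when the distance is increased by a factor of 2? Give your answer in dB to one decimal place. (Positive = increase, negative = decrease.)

-6.0 dB

With spherical spreading the level changes by −20·log₁₀(r₂/r₁).
ΔL = −20·log₁₀(2) = -6.02 dB.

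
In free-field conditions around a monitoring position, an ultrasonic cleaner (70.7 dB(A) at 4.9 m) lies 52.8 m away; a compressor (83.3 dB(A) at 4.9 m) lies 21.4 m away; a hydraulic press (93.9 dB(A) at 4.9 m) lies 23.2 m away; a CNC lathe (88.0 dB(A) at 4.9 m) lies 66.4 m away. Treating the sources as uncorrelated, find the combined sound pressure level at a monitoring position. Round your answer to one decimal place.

80.9 dB(A)

First find each source's level at the receiver (point-source: −20·log₁₀(r/r_ref)), then combine on an intensity basis.
ultrasonic cleaner: 70.7 − 20·log₁₀(52.8/4.9) = 70.7 − 20.65 = 50.05 dB(A).
compressor: 83.3 − 20·log₁₀(21.4/4.9) = 83.3 − 12.80 = 70.50 dB(A).
hydraulic press: 93.9 − 20·log₁₀(23.2/4.9) = 93.9 − 13.51 = 80.39 dB(A).
CNC lathe: 88.0 − 20·log₁₀(66.4/4.9) = 88.0 − 22.64 = 65.36 dB(A).
Σ 10^(L/10) = 1.242e+08 → L_total = 10·log₁₀(1.242e+08) = 80.94 dB(A).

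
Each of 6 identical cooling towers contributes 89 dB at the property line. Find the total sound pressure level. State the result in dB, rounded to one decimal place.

96.8 dB

With 6 equal, uncorrelated contributions the intensity is 6× that of one unit, giving a rise of 10·log₁₀ 6.
L_total = 89 + 10·log₁₀(6) = 89 + 7.782 = 96.78 dB.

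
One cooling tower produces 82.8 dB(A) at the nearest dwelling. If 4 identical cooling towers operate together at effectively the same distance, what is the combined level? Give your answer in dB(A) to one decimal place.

88.8 dB(A)

N identical incoherent sources raise the level by 10·log₁₀ N.
L_total = 82.8 + 10·log₁₀(4) = 82.8 + 6.021 = 88.82 dB(A).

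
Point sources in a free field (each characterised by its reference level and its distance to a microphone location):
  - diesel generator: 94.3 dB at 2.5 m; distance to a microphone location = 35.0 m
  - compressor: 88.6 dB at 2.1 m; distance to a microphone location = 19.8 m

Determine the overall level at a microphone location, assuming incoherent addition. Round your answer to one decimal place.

Propagate each source to the receiver with L = L_ref − 20·log₁₀(r/r_ref), then add intensities.
diesel generator: 94.3 − 20·log₁₀(35.0/2.5) = 94.3 − 22.92 = 71.38 dB.
compressor: 88.6 − 20·log₁₀(19.8/2.1) = 88.6 − 19.49 = 69.11 dB.
Σ 10^(L/10) = 2.188e+07 → L_total = 10·log₁₀(2.188e+07) = 73.40 dB.

73.4 dB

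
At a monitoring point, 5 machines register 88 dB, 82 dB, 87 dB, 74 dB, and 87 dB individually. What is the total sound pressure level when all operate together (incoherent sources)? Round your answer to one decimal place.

Incoherent sources combine by intensity addition: L_total = 10·log₁₀(Σ 10^(L_i/10)).
Σ 10^(L/10) = 10^(88/10) + 10^(82/10) + 10^(87/10) + 10^(74/10) + 10^(87/10) = 1.817e+09.
L_total = 10·log₁₀(1.817e+09) = 92.59 dB.

92.6 dB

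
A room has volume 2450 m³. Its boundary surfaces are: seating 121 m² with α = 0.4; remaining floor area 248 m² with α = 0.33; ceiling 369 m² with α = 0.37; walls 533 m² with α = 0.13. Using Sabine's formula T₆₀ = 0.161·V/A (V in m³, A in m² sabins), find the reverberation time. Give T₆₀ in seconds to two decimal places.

1.17 s

Total absorption A = 121·0.4 + 248·0.33 + 369·0.37 + 533·0.13 = 336.06 m² sabins.
T₆₀ = 0.161·V/A = 0.161·2450/336.06 = 1.174 s.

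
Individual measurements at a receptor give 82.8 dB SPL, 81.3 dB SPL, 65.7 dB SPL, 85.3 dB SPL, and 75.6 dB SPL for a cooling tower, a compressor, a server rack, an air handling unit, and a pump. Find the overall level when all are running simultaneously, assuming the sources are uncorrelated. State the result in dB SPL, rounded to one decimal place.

88.5 dB SPL

Incoherent sources combine by intensity addition: L_total = 10·log₁₀(Σ 10^(L_i/10)).
Σ 10^(L/10) = 10^(82.8/10) + 10^(81.3/10) + 10^(65.7/10) + 10^(85.3/10) + 10^(75.6/10) = 7.043e+08.
L_total = 10·log₁₀(7.043e+08) = 88.48 dB SPL.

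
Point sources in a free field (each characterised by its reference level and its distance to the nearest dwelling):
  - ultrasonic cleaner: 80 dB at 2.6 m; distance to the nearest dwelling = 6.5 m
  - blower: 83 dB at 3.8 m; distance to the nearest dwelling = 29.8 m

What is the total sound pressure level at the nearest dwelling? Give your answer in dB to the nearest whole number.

73 dB

Propagate each source to the receiver with L = L_ref − 20·log₁₀(r/r_ref), then add intensities.
ultrasonic cleaner: 80 − 20·log₁₀(6.5/2.6) = 80 − 7.96 = 72.04 dB.
blower: 83 − 20·log₁₀(29.8/3.8) = 83 − 17.89 = 65.11 dB.
Σ 10^(L/10) = 1.924e+07 → L_total = 10·log₁₀(1.924e+07) = 72.84 dB.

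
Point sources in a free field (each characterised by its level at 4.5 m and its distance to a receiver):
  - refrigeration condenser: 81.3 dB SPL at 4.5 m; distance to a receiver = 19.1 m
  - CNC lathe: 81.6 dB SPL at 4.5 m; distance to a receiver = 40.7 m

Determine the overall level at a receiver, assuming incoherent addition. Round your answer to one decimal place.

69.7 dB SPL

First find each source's level at the receiver (point-source: −20·log₁₀(r/r_ref)), then combine on an intensity basis.
refrigeration condenser: 81.3 − 20·log₁₀(19.1/4.5) = 81.3 − 12.56 = 68.74 dB SPL.
CNC lathe: 81.6 − 20·log₁₀(40.7/4.5) = 81.6 − 19.13 = 62.47 dB SPL.
Σ 10^(L/10) = 9.255e+06 → L_total = 10·log₁₀(9.255e+06) = 69.66 dB SPL.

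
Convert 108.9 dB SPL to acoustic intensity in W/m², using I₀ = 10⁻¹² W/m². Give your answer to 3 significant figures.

I/I₀ = 10^(108.9/10) = 7.762e+10, so I = 7.762e+10 × 10⁻¹² W/m².

0.0776 W/m²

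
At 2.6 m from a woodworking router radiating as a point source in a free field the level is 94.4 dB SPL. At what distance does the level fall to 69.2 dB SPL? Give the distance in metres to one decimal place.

47.3 m

For a point source L₁ − L₂ = 20·log₁₀(r₂/r₁), so r₂ = r₁·10^((L₁−L₂)/20).
r₂ = 2.6·10^((94.4−69.2)/20) = 2.6·10^(25.2/20) = 47.31 m.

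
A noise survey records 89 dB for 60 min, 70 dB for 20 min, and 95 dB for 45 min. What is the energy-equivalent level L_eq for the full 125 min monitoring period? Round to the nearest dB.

92 dB

The energy average is taken in the linear domain: L_eq = 10·log₁₀[(Σ tᵢ·10^(Lᵢ/10))/T], T = 125 min.
Σ tᵢ·10^(Lᵢ/10) = 60·10^(89/10) + 20·10^(70/10) + 45·10^(95/10) = 1.902e+11.
L_eq = 10·log₁₀(1.902e+11/125) = 91.82 dB.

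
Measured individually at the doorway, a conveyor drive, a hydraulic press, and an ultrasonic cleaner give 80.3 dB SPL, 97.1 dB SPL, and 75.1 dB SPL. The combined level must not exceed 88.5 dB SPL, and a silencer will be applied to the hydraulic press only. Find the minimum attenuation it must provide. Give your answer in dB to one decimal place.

Everything except the hydraulic press sums to 10^(80.3/10) + 10^(75.1/10) = 1.395e+08 in linear terms, 81.45 dB SPL.
To meet 88.5 dB SPL overall, the treated hydraulic press may contribute at most 10^(88.5/10) − 1.395e+08 = 5.684e+08, i.e. 87.55 dB SPL.
So the hydraulic press must be reduced from 97.1 to 87.55 dB SPL: IL = 9.55 dB.

9.6 dB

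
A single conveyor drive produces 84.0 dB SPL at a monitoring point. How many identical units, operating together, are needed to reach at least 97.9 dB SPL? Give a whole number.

25

N identical sources give L₁ + 10·log₁₀ N, so require 10·log₁₀ N ≥ 97.9 − 84.0 = 13.9 dB.
N ≥ 10^(13.9/10) = 24.547, so N = 25.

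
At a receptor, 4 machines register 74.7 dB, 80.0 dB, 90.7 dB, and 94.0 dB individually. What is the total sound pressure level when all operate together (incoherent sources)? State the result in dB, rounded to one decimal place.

95.8 dB

Incoherent sources combine by intensity addition: L_total = 10·log₁₀(Σ 10^(L_i/10)).
Σ 10^(L/10) = 10^(74.7/10) + 10^(80.0/10) + 10^(90.7/10) + 10^(94.0/10) = 3.816e+09.
L_total = 10·log₁₀(3.816e+09) = 95.82 dB.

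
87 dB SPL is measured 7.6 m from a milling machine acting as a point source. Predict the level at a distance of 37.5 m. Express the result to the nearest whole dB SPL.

For a point source, L₂ = L₁ − 20·log₁₀(r₂/r₁).
L₂ = 87 − 20·log₁₀(37.5/7.6) = 87 − 13.864 = 73.14 dB SPL.

73 dB SPL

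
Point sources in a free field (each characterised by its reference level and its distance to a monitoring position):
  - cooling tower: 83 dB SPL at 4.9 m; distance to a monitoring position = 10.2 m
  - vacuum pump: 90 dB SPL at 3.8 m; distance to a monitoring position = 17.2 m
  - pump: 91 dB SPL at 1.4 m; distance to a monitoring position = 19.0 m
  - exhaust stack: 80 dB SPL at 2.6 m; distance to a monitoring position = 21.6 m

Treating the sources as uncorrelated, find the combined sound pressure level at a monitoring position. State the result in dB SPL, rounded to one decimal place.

80.1 dB SPL

Apply inverse-square spreading to bring every level to the receiver, then sum 10^(L/10).
cooling tower: 83 − 20·log₁₀(10.2/4.9) = 83 − 6.37 = 76.63 dB SPL.
vacuum pump: 90 − 20·log₁₀(17.2/3.8) = 90 − 13.11 = 76.89 dB SPL.
pump: 91 − 20·log₁₀(19.0/1.4) = 91 − 22.65 = 68.35 dB SPL.
exhaust stack: 80 − 20·log₁₀(21.6/2.6) = 80 − 18.39 = 61.61 dB SPL.
Σ 10^(L/10) = 1.031e+08 → L_total = 10·log₁₀(1.031e+08) = 80.13 dB SPL.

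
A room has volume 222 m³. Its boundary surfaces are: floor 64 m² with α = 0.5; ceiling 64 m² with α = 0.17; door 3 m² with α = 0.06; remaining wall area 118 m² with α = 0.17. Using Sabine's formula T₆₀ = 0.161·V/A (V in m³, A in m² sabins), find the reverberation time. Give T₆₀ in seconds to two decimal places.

0.57 s

A = Σ Sᵢαᵢ = 64·0.5 + 64·0.17 + 3·0.06 + 118·0.17 = 63.12 m².
T₆₀ = 0.161·V/A = 0.161·222/63.12 = 0.566 s.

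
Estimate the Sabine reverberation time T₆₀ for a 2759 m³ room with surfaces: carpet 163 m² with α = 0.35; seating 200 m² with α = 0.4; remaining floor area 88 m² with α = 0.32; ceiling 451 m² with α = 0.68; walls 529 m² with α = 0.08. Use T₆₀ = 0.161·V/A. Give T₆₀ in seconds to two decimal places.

0.86 s

Summing Sᵢαᵢ: 163·0.35 + 200·0.4 + 88·0.32 + 451·0.68 + 529·0.08 = 514.21 m².
T₆₀ = 0.161 × 2759 / 514.21 = 0.864 s.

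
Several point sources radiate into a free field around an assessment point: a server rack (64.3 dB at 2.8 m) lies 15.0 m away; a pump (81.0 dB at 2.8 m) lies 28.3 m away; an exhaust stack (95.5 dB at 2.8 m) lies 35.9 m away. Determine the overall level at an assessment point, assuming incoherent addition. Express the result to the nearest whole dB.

74 dB

First find each source's level at the receiver (point-source: −20·log₁₀(r/r_ref)), then combine on an intensity basis.
server rack: 64.3 − 20·log₁₀(15.0/2.8) = 64.3 − 14.58 = 49.72 dB.
pump: 81.0 − 20·log₁₀(28.3/2.8) = 81.0 − 20.09 = 60.91 dB.
exhaust stack: 95.5 − 20·log₁₀(35.9/2.8) = 95.5 − 22.16 = 73.34 dB.
Σ 10^(L/10) = 2.291e+07 → L_total = 10·log₁₀(2.291e+07) = 73.60 dB.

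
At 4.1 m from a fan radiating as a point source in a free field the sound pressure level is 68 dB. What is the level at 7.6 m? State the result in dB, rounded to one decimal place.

62.6 dB

For a point source, L₂ = L₁ − 20·log₁₀(r₂/r₁).
L₂ = 68 − 20·log₁₀(7.6/4.1) = 68 − 5.361 = 62.64 dB.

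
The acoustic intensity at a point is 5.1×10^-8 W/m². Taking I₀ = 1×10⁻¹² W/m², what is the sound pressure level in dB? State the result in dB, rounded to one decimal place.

47.1 dB

I/I₀ = 5.1×10^-8/10⁻¹² = 5.1×10^4, and L = 10·log₁₀(I/I₀).
L = 10·(0.7076 + 4) = 47.08 dB.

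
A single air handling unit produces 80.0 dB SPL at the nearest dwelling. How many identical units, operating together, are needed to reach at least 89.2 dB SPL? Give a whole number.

N identical sources give L₁ + 10·log₁₀ N, so require 10·log₁₀ N ≥ 89.2 − 80.0 = 9.2 dB.
N ≥ 10^(9.2/10) = 8.318, so N = 9.

9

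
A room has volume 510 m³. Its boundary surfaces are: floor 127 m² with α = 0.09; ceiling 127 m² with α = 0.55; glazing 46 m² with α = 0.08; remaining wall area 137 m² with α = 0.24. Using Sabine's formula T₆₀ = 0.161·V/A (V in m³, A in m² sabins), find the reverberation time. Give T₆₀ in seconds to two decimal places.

0.70 s

Summing Sᵢαᵢ: 127·0.09 + 127·0.55 + 46·0.08 + 137·0.24 = 117.84 m².
T₆₀ = 0.161 × 510 / 117.84 = 0.697 s.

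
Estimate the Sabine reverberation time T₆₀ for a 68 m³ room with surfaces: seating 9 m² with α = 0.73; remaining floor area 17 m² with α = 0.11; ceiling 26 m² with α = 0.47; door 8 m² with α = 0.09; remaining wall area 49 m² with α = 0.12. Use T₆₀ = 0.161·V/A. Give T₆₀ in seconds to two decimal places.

Summing Sᵢαᵢ: 9·0.73 + 17·0.11 + 26·0.47 + 8·0.09 + 49·0.12 = 27.26 m².
T₆₀ = 0.161 × 68 / 27.26 = 0.402 s.

0.40 s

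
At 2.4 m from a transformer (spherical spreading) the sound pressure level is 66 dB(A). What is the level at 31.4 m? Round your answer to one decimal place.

43.7 dB(A)

Spherical spreading from a point source gives a 20·log₁₀(r₂/r₁) drop.
L₂ = 66 − 20·log₁₀(31.4/2.4) = 66 − 22.334 = 43.67 dB(A).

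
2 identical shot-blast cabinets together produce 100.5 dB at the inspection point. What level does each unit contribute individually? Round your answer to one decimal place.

2 equal contributions raise the level by 10·log₁₀ 2 = 3.010 dB, so each unit alone gives 100.5 − 3.010.

97.5 dB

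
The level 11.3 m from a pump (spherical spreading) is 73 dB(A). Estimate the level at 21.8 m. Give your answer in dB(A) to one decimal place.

Spherical spreading from a point source gives a 20·log₁₀(r₂/r₁) drop.
L₂ = 73 − 20·log₁₀(21.8/11.3) = 73 − 5.708 = 67.29 dB(A).

67.3 dB(A)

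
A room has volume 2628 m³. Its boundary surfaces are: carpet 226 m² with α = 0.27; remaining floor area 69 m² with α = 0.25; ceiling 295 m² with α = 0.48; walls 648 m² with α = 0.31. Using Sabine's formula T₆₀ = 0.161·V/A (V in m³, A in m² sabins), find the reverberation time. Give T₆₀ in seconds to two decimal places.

1.01 s

Summing Sᵢαᵢ: 226·0.27 + 69·0.25 + 295·0.48 + 648·0.31 = 420.75 m².
T₆₀ = 0.161·V/A = 0.161·2628/420.75 = 1.006 s.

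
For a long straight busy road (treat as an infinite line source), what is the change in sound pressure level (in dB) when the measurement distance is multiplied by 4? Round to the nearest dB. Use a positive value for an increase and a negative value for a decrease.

-6 dB

With cylindrical spreading the level changes by −10·log₁₀(r₂/r₁).
ΔL = −10·log₁₀(4) = -6.02 dB.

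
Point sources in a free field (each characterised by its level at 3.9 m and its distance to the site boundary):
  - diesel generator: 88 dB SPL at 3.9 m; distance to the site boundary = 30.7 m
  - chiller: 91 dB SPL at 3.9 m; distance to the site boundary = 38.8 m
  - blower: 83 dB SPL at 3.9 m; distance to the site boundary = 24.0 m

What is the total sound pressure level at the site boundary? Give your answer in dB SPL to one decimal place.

74.5 dB SPL

Propagate each source to the receiver with L = L_ref − 20·log₁₀(r/r_ref), then add intensities.
diesel generator: 88 − 20·log₁₀(30.7/3.9) = 88 − 17.92 = 70.08 dB SPL.
chiller: 91 − 20·log₁₀(38.8/3.9) = 91 − 19.96 = 71.04 dB SPL.
blower: 83 − 20·log₁₀(24.0/3.9) = 83 − 15.78 = 67.22 dB SPL.
Σ 10^(L/10) = 2.817e+07 → L_total = 10·log₁₀(2.817e+07) = 74.50 dB SPL.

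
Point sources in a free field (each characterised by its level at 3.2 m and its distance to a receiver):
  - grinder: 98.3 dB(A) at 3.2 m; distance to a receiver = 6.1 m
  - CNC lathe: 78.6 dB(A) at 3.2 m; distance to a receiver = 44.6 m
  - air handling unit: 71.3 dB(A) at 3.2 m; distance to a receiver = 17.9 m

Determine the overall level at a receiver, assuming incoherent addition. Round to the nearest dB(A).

Propagate each source to the receiver with L = L_ref − 20·log₁₀(r/r_ref), then add intensities.
grinder: 98.3 − 20·log₁₀(6.1/3.2) = 98.3 − 5.60 = 92.70 dB(A).
CNC lathe: 78.6 − 20·log₁₀(44.6/3.2) = 78.6 − 22.88 = 55.72 dB(A).
air handling unit: 71.3 − 20·log₁₀(17.9/3.2) = 71.3 − 14.95 = 56.35 dB(A).
Σ 10^(L/10) = 1.861e+09 → L_total = 10·log₁₀(1.861e+09) = 92.70 dB(A).

93 dB(A)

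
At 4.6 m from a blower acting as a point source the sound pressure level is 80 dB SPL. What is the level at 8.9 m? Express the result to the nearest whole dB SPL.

74 dB SPL

Point-source attenuation: ΔL = 20·log₁₀(r₂/r₁) = 20·log₁₀(8.9/4.6) = 5.733 dB.
L₂ = 80 − 20·log₁₀(8.9/4.6) = 80 − 5.733 = 74.27 dB SPL.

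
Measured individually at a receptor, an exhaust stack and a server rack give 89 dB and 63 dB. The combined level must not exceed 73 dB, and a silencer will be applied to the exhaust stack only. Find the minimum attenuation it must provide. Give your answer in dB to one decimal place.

The untreated sources together contribute 10^(63/10) = 1.995e+06, i.e. 63.00 dB.
The limit corresponds to 10^(73/10) = 1.995e+07; subtracting the fixed part leaves 1.796e+07 for the exhaust stack, i.e. 72.54 dB.
Required insertion loss = 89 − 72.54 = 16.46 dB.

16.5 dB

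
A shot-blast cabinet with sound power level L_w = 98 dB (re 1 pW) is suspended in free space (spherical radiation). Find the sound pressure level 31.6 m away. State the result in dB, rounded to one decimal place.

The power spreads over a sphere of area 4π·r², so L_p = L_w − 10·log₁₀(4π·r²).
4π·r² = 1.255e+04 m², 10·log₁₀ of that is 40.986 dB.
L_p = 98 − 40.986 = 57.01 dB.

57.0 dB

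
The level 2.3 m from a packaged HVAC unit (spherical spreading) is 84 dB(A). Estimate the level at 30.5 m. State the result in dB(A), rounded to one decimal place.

Spherical spreading from a point source gives a 20·log₁₀(r₂/r₁) drop.
L₂ = 84 − 20·log₁₀(30.5/2.3) = 84 − 22.451 = 61.55 dB(A).

61.5 dB(A)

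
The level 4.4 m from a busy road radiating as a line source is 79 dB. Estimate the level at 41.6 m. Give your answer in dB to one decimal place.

Cylindrical spreading from a line source gives a 10·log₁₀(r₂/r₁) drop.
L₂ = 79 − 10·log₁₀(41.6/4.4) = 79 − 9.756 = 69.24 dB.

69.2 dB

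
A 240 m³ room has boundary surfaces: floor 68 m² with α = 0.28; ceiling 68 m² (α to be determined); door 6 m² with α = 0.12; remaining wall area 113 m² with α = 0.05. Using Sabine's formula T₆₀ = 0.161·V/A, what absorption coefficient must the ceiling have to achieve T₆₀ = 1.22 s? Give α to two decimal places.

A = 0.161·V/T₆₀ = 0.161·240/1.22 = 31.67 m² sabins.
Absorption from the other surfaces = 68·0.28 + 6·0.12 + 113·0.05 = 25.41 m², so the ceiling must supply 6.26 m² over 68 m².
α = 6.26/68 = 0.092.

0.09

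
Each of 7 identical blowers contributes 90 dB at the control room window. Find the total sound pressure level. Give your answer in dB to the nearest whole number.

With 7 equal, uncorrelated contributions the intensity is 7× that of one unit, giving a rise of 10·log₁₀ 7.
L_total = 90 + 10·log₁₀(7) = 90 + 8.451 = 98.45 dB.

98 dB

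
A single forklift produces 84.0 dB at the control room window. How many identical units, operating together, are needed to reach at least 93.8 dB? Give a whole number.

The shortfall is 93.8 − 84.0 = 9.8 dB, and N units add 10·log₁₀ N, so need 10·log₁₀ N ≥ 9.8.
N ≥ 10^(9.8/10) = 9.550, so N = 10.

10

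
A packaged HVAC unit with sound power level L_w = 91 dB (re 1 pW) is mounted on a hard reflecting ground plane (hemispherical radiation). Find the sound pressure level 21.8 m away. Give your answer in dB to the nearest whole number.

The power spreads over a hemisphere of area 2π·r², so L_p = L_w − 10·log₁₀(2π·r²).
2π·r² = 2986 m², 10·log₁₀ of that is 34.751 dB.
L_p = 91 − 34.751 = 56.25 dB.

56 dB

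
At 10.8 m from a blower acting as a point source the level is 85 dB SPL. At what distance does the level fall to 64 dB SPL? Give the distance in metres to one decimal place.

121.2 m

For a point source L₁ − L₂ = 20·log₁₀(r₂/r₁), so r₂ = r₁·10^((L₁−L₂)/20).
r₂ = 10.8·10^((85−64)/20) = 10.8·10^(21.0/20) = 121.18 m.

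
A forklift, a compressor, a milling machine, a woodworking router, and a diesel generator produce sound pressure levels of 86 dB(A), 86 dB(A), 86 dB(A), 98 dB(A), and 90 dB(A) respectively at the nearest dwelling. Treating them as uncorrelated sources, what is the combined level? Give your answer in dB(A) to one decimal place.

Incoherent sources combine by intensity addition: L_total = 10·log₁₀(Σ 10^(L_i/10)).
Σ 10^(L/10) = 10^(86/10) + 10^(86/10) + 10^(86/10) + 10^(98/10) + 10^(90/10) = 8.504e+09.
L_total = 10·log₁₀(8.504e+09) = 99.30 dB(A).

99.3 dB(A)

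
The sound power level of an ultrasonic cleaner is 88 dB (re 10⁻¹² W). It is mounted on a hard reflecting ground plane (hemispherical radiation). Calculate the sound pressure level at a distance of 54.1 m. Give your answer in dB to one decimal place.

45.4 dB

L_p = L_w − 10·log₁₀(2π·r²) with r = 54.1 m.
2π·r² = 1.839e+04 m², 10·log₁₀ of that is 42.646 dB.
L_p = 88 − 42.646 = 45.35 dB.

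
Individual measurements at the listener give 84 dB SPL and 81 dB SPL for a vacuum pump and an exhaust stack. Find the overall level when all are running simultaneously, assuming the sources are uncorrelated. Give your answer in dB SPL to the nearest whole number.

86 dB SPL

For uncorrelated sources the intensities add, so convert each level to linear form, sum, and take 10·log₁₀ of the total.
Σ 10^(L/10) = 10^(84/10) + 10^(81/10) = 3.771e+08.
L_total = 10·log₁₀(3.771e+08) = 85.76 dB SPL.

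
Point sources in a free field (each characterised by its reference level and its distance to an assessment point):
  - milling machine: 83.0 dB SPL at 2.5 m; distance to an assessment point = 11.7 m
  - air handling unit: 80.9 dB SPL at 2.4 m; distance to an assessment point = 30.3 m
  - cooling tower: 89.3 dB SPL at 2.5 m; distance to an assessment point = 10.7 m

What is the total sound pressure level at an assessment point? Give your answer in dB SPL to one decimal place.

First find each source's level at the receiver (point-source: −20·log₁₀(r/r_ref)), then combine on an intensity basis.
milling machine: 83.0 − 20·log₁₀(11.7/2.5) = 83.0 − 13.40 = 69.60 dB SPL.
air handling unit: 80.9 − 20·log₁₀(30.3/2.4) = 80.9 − 22.02 = 58.88 dB SPL.
cooling tower: 89.3 − 20·log₁₀(10.7/2.5) = 89.3 − 12.63 = 76.67 dB SPL.
Σ 10^(L/10) = 5.635e+07 → L_total = 10·log₁₀(5.635e+07) = 77.51 dB SPL.

77.5 dB SPL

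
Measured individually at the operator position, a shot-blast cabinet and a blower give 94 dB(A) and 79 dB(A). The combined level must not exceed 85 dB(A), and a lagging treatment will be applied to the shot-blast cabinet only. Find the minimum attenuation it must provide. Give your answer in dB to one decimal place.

Fixed contribution from the other source: Σ 10^(L/10) = 10^(79/10) = 7.943e+07 (79.00 dB(A)).
The limit corresponds to 10^(85/10) = 3.162e+08; subtracting the fixed part leaves 2.368e+08 for the shot-blast cabinet, i.e. 83.74 dB(A).
So the shot-blast cabinet must be reduced from 94 to 83.74 dB(A): IL = 10.26 dB.

10.3 dB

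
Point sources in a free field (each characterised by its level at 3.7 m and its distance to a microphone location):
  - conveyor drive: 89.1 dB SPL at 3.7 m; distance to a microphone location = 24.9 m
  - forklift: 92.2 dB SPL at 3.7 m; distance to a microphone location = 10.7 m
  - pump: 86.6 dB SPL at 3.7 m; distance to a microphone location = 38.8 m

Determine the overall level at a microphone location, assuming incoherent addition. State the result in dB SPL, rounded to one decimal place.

83.4 dB SPL

Propagate each source to the receiver with L = L_ref − 20·log₁₀(r/r_ref), then add intensities.
conveyor drive: 89.1 − 20·log₁₀(24.9/3.7) = 89.1 − 16.56 = 72.54 dB SPL.
forklift: 92.2 − 20·log₁₀(10.7/3.7) = 92.2 − 9.22 = 82.98 dB SPL.
pump: 86.6 − 20·log₁₀(38.8/3.7) = 86.6 − 20.41 = 66.19 dB SPL.
Σ 10^(L/10) = 2.205e+08 → L_total = 10·log₁₀(2.205e+08) = 83.44 dB SPL.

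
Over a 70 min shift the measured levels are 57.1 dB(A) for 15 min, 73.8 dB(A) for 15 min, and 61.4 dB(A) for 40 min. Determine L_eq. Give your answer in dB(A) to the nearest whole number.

The energy average is taken in the linear domain: L_eq = 10·log₁₀[(Σ tᵢ·10^(Lᵢ/10))/T], T = 70 min.
Σ tᵢ·10^(Lᵢ/10) = 15·10^(57.1/10) + 15·10^(73.8/10) + 40·10^(61.4/10) = 4.227e+08.
L_eq = 10·log₁₀(4.227e+08/70) = 67.81 dB(A).

68 dB(A)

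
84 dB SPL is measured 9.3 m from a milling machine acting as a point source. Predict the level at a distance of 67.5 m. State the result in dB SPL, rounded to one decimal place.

Spherical spreading from a point source gives a 20·log₁₀(r₂/r₁) drop.
L₂ = 84 − 20·log₁₀(67.5/9.3) = 84 − 17.216 = 66.78 dB SPL.

66.8 dB SPL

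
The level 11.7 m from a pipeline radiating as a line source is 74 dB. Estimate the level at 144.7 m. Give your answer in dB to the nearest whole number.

63 dB

Cylindrical spreading from a line source gives a 10·log₁₀(r₂/r₁) drop.
L₂ = 74 − 10·log₁₀(144.7/11.7) = 74 − 10.923 = 63.08 dB.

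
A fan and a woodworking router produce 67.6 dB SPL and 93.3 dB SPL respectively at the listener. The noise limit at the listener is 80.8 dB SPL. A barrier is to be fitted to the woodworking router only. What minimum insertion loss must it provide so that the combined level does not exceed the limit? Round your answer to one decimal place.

12.7 dB

Fixed contribution from the other source: Σ 10^(L/10) = 10^(67.6/10) = 5.754e+06 (67.60 dB SPL).
The limit corresponds to 10^(80.8/10) = 1.202e+08; subtracting the fixed part leaves 1.145e+08 for the woodworking router, i.e. 80.59 dB SPL.
So the woodworking router must be reduced from 93.3 to 80.59 dB SPL: IL = 12.71 dB.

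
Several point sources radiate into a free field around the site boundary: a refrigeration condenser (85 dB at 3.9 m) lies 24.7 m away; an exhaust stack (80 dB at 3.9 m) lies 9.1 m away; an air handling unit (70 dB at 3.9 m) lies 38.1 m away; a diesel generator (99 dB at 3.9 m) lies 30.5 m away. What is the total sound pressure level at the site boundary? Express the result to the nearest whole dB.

First find each source's level at the receiver (point-source: −20·log₁₀(r/r_ref)), then combine on an intensity basis.
refrigeration condenser: 85 − 20·log₁₀(24.7/3.9) = 85 − 16.03 = 68.97 dB.
exhaust stack: 80 − 20·log₁₀(9.1/3.9) = 80 − 7.36 = 72.64 dB.
air handling unit: 70 − 20·log₁₀(38.1/3.9) = 70 − 19.80 = 50.20 dB.
diesel generator: 99 − 20·log₁₀(30.5/3.9) = 99 − 17.86 = 81.14 dB.
Σ 10^(L/10) = 1.562e+08 → L_total = 10·log₁₀(1.562e+08) = 81.94 dB.

82 dB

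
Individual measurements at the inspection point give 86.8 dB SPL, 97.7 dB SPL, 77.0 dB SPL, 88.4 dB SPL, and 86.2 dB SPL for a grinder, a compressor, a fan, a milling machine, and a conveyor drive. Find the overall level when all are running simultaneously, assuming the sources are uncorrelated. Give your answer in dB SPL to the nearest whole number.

For uncorrelated sources the intensities add, so convert each level to linear form, sum, and take 10·log₁₀ of the total.
Σ 10^(L/10) = 10^(86.8/10) + 10^(97.7/10) + 10^(77.0/10) + 10^(88.4/10) + 10^(86.2/10) = 7.526e+09.
L_total = 10·log₁₀(7.526e+09) = 98.77 dB SPL.

99 dB SPL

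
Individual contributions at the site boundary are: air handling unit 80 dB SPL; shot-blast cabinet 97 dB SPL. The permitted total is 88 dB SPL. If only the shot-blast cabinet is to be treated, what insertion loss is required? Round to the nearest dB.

Fixed contribution from the other source: Σ 10^(L/10) = 10^(80/10) = 1.000e+08 (80.00 dB SPL).
The limit corresponds to 10^(88/10) = 6.310e+08; subtracting the fixed part leaves 5.310e+08 for the shot-blast cabinet, i.e. 87.25 dB SPL.
So the shot-blast cabinet must be reduced from 97 to 87.25 dB SPL: IL = 9.75 dB.

10 dB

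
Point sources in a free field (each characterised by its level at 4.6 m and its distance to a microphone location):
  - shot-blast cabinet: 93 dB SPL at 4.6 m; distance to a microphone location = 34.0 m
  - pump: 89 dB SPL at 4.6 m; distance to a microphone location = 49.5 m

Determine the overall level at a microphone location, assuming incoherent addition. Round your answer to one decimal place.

Apply inverse-square spreading to bring every level to the receiver, then sum 10^(L/10).
shot-blast cabinet: 93 − 20·log₁₀(34.0/4.6) = 93 − 17.37 = 75.63 dB SPL.
pump: 89 − 20·log₁₀(49.5/4.6) = 89 − 20.64 = 68.36 dB SPL.
Σ 10^(L/10) = 4.338e+07 → L_total = 10·log₁₀(4.338e+07) = 76.37 dB SPL.

76.4 dB SPL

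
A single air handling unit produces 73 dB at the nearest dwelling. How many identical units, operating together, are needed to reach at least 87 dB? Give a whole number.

26

The shortfall is 87 − 73 = 14.0 dB, and N units add 10·log₁₀ N, so need 10·log₁₀ N ≥ 14.0.
N ≥ 10^(14.0/10) = 25.119, so N = 26.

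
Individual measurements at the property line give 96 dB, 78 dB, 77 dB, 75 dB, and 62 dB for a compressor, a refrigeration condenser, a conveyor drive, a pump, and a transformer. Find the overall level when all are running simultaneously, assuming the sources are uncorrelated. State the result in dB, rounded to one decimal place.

96.2 dB

For uncorrelated sources the intensities add, so convert each level to linear form, sum, and take 10·log₁₀ of the total.
Σ 10^(L/10) = 10^(96/10) + 10^(78/10) + 10^(77/10) + 10^(75/10) + 10^(62/10) = 4.127e+09.
L_total = 10·log₁₀(4.127e+09) = 96.16 dB.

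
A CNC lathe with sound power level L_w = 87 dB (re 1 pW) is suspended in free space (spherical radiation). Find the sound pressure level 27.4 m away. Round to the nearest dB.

Free-field spherical radiation: L_p = L_w − 10·log₁₀(4π·r²), r = 27.4 m.
4π·r² = 9434 m², 10·log₁₀ of that is 39.747 dB.
L_p = 87 − 39.747 = 47.25 dB.

47 dB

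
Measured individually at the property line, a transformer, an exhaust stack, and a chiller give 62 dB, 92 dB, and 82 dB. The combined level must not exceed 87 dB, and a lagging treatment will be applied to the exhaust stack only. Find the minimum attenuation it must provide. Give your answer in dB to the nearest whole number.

7 dB

The untreated sources together contribute 10^(62/10) + 10^(82/10) = 1.601e+08, i.e. 82.04 dB.
The limit corresponds to 10^(87/10) = 5.012e+08; subtracting the fixed part leaves 3.411e+08 for the exhaust stack, i.e. 85.33 dB.
So the exhaust stack must be reduced from 92 to 85.33 dB: IL = 6.67 dB.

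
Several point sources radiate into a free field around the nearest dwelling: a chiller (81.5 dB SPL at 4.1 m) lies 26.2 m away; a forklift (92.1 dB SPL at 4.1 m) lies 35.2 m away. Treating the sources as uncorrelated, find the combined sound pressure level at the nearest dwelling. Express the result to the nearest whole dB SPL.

74 dB SPL

Propagate each source to the receiver with L = L_ref − 20·log₁₀(r/r_ref), then add intensities.
chiller: 81.5 − 20·log₁₀(26.2/4.1) = 81.5 − 16.11 = 65.39 dB SPL.
forklift: 92.1 − 20·log₁₀(35.2/4.1) = 92.1 − 18.68 = 73.42 dB SPL.
Σ 10^(L/10) = 2.546e+07 → L_total = 10·log₁₀(2.546e+07) = 74.06 dB SPL.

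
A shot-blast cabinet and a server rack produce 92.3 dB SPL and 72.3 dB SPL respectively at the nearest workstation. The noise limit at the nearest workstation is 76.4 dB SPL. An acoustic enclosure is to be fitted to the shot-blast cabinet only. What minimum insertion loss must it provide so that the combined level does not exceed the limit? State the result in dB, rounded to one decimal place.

Fixed contribution from the other source: Σ 10^(L/10) = 10^(72.3/10) = 1.698e+07 (72.30 dB SPL).
The limit corresponds to 10^(76.4/10) = 4.365e+07; subtracting the fixed part leaves 2.667e+07 for the shot-blast cabinet, i.e. 74.26 dB SPL.
Required insertion loss = 92.3 − 74.26 = 18.04 dB.

18.0 dB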